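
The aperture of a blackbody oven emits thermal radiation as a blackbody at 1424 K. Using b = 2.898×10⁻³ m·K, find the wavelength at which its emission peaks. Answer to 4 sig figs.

Wien's displacement law: λ_max = b/T = (2.898×10⁻³ m·K)/(1424 K) = 2.0351×10⁻⁶ m.
That is 2.035 μm, in the infrared range.

λ_max ≈ 2.035 μm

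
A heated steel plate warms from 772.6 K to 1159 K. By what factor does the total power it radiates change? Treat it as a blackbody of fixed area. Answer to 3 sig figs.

P ∝ T⁴, so P₂/P₁ = (T₂/T₁)⁴ = (1159/772.6)⁴ = (1.50013)⁴ = 5.06.

P₂/P₁ ≈ 5.06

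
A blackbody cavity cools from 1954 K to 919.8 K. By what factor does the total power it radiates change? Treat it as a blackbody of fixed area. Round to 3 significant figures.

P ∝ T⁴, so P₂/P₁ = (T₂/T₁)⁴ = (919.8/1954)⁴ = (0.470727)⁴ = 0.0491.

P₂/P₁ ≈ 0.0491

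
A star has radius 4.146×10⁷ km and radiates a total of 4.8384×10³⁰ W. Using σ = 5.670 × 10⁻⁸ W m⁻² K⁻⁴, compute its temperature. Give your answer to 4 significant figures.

Surface area A = 4πR² = 4π(4.146×10¹⁰ m)² = 2.16007×10²² m².
P = σAT⁴ ⇒ T = (P/(σA))^(1/4) = (4.8384×10³⁰/(5.670×10⁻⁸×2.16007×10²²))^(1/4) = 7928 K.

T ≈ 7928 K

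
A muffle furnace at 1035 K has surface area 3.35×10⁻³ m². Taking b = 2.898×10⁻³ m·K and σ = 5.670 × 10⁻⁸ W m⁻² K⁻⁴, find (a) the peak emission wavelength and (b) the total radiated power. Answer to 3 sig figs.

λ_max ≈ 2.80 μm; P ≈ 218 W

(a) λ_max = b/T = 2.898×10⁻³/1035 = 2.800×10⁻⁶ m = 2.80 μm.
Area A = 3.35×10⁻³ m².
(b) P = σAT⁴ = 5.670×10⁻⁸×3.35×10⁻³×(1035)⁴ = 218 W.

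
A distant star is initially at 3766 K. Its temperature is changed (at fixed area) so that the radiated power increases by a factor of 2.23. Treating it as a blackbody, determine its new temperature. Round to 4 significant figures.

P ∝ T⁴, so T₂/T₁ = (P₂/P₁)^(1/4) = (2.23)^(1/4) = 1.22201.
T₂ = 3766 × 1.22201 = 4602 K.

T₂ ≈ 4602 K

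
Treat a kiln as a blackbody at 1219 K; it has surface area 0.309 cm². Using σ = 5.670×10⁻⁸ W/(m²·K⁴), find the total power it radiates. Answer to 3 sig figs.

P ≈ 3.87 W

Area A = 0.309 cm² = 3.09×10⁻⁵ m².
P = σAT⁴ = 5.670×10⁻⁸ × 3.09×10⁻⁵ × (1219)⁴ = 3.87 W.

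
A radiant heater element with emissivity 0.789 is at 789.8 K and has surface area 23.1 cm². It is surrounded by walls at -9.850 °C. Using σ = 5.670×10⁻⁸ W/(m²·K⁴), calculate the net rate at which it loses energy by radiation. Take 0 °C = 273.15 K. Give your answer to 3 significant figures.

Net loss ≈ 39.7 W

Surroundings: T = -9.850 °C + 273.15 = 263.300 K.
Area A = 23.1 cm² = 2.31×10⁻³ m².
Net radiated power P_net = εσA(T⁴ − T₀⁴) = 0.789×5.670×10⁻⁸×2.31×10⁻³×(789.8⁴ − 263.300⁴).
T⁴ − T₀⁴ = 3.89107×10¹¹ − 4.80622×10⁹ = 3.84301×10¹¹ K⁴, so P_net = 39.7 W.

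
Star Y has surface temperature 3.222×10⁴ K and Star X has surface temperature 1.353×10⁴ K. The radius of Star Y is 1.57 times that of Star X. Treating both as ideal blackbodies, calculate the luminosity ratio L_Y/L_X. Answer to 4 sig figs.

L_Y/L_X ≈ 79.27

L ∝ R²T⁴, so L_Y/L_X = (R_Y/R_X)²(T_Y/T_X)⁴ = (1.57)² × (3.222×10⁴/1.353×10⁴)⁴ = 2.4649 × 32.1596 = 79.27.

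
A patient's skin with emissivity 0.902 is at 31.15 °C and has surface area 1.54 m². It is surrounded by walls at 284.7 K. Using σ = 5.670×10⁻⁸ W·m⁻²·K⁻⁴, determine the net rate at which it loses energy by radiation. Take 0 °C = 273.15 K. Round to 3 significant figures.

T = 31.15 °C + 273.15 = 304.30 K.
Area A = 1.54 m².
Net radiated power P_net = εσA(T⁴ − T₀⁴) = 0.902×5.670×10⁻⁸×1.54×(304.30⁴ − 284.7⁴).
T⁴ − T₀⁴ = 8.57448×10⁹ − 6.56977×10⁹ = 2.00471×10⁹ K⁴, so P_net = 158 W.

Net loss ≈ 158 W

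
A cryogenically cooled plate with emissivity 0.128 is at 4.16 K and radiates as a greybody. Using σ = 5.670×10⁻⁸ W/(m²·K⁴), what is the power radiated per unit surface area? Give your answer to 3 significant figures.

I ≈ 2.17×10⁻⁶ W/m²

Stefan–Boltzmann: I = εσT⁴ = 0.128 × 5.670×10⁻⁸ × (4.16)⁴ = 2.17×10⁻⁶ W/m².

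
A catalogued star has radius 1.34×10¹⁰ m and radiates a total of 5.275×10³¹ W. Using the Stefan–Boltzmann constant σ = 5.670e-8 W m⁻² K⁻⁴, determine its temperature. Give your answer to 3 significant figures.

T ≈ 2.53×10⁴ K

Surface area A = 4πR² = 4π(1.34×10¹⁰ m)² = 2.25642×10²¹ m².
P = σAT⁴ ⇒ T = (P/(σA))^(1/4) = (5.275×10³¹/(5.670×10⁻⁸×2.25642×10²¹))^(1/4) = 2.53×10⁴ K.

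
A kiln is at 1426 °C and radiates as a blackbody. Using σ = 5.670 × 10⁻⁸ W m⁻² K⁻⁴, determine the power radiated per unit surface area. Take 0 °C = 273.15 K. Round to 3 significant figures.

T = 1426 °C + 273.15 = 1699.15 K.
Stefan–Boltzmann: I = σT⁴ = 5.670×10⁻⁸ × (1699.15)⁴ = 4.73×10⁵ W/m².

I ≈ 4.73×10⁵ W/m²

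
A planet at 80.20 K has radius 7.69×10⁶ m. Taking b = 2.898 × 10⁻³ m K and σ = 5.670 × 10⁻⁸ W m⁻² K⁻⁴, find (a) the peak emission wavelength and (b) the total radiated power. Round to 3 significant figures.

λ_max ≈ 36.1 μm; P ≈ 1.74×10¹⁵ W

(a) λ_max = b/T = 2.898×10⁻³/80.20 = 3.613×10⁻⁵ m = 36.1 μm.
Surface area A = 4πR² = 4π(7.69×10⁶ m)² = 7.43126×10¹⁴ m².
(b) P = σAT⁴ = 5.670×10⁻⁸×7.43126×10¹⁴×(80.20)⁴ = 1.74×10¹⁵ W.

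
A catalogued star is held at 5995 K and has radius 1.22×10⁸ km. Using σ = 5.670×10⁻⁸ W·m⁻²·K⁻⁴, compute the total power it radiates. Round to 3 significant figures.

Surface area A = 4πR² = 4π(1.22×10¹¹ m)² = 1.87038×10²³ m².
P = σAT⁴ = 5.670×10⁻⁸ × 1.87038×10²³ × (5995)⁴ = 1.37×10³¹ W.

P ≈ 1.37×10³¹ W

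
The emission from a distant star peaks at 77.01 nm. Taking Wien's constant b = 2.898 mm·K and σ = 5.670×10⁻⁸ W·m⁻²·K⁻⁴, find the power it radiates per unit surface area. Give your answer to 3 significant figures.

I ≈ 1.14×10¹¹ W/m²

Wien's law: T = b/λ_max = 2.898×10⁻³/7.701×10⁻⁸ = 37631.5 K.
Then I = σT⁴ = 5.670×10⁻⁸×(37631.5)⁴ = 1.14×10¹¹ W/m².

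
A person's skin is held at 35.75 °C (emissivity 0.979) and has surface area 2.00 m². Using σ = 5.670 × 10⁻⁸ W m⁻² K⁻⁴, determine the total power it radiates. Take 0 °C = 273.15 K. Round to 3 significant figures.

P ≈ 1.01×10³ W

T = 35.75 °C + 273.15 = 308.90 K.
Area A = 2.00 m².
P = εσAT⁴ = 0.979 × 5.670×10⁻⁸ × 2.00 × (308.90)⁴ = 1.01×10³ W.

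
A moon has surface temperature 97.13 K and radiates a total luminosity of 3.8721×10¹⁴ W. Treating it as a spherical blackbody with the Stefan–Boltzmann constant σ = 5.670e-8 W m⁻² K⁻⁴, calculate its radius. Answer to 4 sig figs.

L = 4πR²σT⁴ ⇒ R = √(L/(4πσT⁴)).
σT⁴ = 5.04657 W/m², so R = √(3.8721×10¹⁴/(4π×5.04657)) = 2.471×10⁶ m.

R ≈ 2.471×10⁶ m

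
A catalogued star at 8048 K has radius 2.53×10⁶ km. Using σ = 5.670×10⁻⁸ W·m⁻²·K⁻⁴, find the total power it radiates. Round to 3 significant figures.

Surface area A = 4πR² = 4π(2.53×10⁹ m)² = 8.04361×10¹⁹ m².
P = σAT⁴ = 5.670×10⁻⁸ × 8.04361×10¹⁹ × (8048)⁴ = 1.91×10²⁸ W.

P ≈ 1.91×10²⁸ W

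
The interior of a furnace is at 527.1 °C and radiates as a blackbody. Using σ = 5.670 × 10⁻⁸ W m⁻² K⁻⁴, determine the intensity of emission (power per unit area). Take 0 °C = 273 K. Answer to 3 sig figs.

I ≈ 2.32×10⁴ W/m²

T = 527.1 °C + 273 = 800.1 K.
Stefan–Boltzmann: I = σT⁴ = 5.670×10⁻⁸ × (800.1)⁴ = 2.32×10⁴ W/m².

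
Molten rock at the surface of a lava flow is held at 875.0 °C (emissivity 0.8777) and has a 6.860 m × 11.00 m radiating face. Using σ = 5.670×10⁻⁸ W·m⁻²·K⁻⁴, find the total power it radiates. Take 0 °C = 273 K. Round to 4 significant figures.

P ≈ 6.522×10⁶ W

T = 875.0 °C + 273 = 1148.0 K.
Area A = 6.860 × 11.00 = 75.46 m².
P = εσAT⁴ = 0.8777 × 5.670×10⁻⁸ × 75.46 × (1148.0)⁴ = 6.522×10⁶ W.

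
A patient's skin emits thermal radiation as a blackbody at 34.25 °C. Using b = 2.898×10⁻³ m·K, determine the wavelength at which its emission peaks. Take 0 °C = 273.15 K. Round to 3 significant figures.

λ_max ≈ 9.43 μm

T = 34.25 °C + 273.15 = 307.40 K.
Wien's displacement law: λ_max = b/T = (2.898×10⁻³ m·K)/(307.40 K) = 9.427×10⁻⁶ m.
That is 9.43 μm, in the infrared range.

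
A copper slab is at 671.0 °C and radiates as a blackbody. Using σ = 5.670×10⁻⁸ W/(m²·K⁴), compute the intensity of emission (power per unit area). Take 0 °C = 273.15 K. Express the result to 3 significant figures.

I ≈ 4.51×10⁴ W/m²

T = 671.0 °C + 273.15 = 944.15 K.
Stefan–Boltzmann: I = σT⁴ = 5.670×10⁻⁸ × (944.15)⁴ = 4.51×10⁴ W/m².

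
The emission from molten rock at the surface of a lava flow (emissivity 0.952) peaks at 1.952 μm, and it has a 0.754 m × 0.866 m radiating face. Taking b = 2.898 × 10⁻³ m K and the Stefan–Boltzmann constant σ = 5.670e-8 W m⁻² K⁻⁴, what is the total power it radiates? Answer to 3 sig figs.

P ≈ 1.71×10⁵ W

Wien's law: T = b/λ_max = 2.898×10⁻³/1.952×10⁻⁶ = 1484.63 K.
Area A = 0.754 × 0.866 = 0.652964 m².
Then P = εσAT⁴ = 0.952×5.670×10⁻⁸×0.652964×(1484.63)⁴ = 1.71×10⁵ W.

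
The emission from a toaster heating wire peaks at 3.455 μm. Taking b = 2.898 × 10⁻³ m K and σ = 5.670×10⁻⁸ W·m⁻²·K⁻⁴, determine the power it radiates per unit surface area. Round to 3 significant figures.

Wien's law: T = b/λ_max = 2.898×10⁻³/3.455×10⁻⁶ = 838.784 K.
Then I = σT⁴ = 5.670×10⁻⁸×(838.784)⁴ = 2.81×10⁴ W/m².

I ≈ 2.81×10⁴ W/m²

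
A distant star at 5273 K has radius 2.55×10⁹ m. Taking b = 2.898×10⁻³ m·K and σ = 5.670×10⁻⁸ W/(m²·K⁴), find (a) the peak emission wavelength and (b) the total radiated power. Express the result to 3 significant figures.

(a) λ_max = b/T = 2.898×10⁻³/5273 = 5.496×10⁻⁷ m = 0.550 μm.
Surface area A = 4πR² = 4π(2.55×10⁹ m)² = 8.17128×10¹⁹ m².
(b) P = σAT⁴ = 5.670×10⁻⁸×8.17128×10¹⁹×(5273)⁴ = 3.58×10²⁷ W.

λ_max ≈ 0.550 μm; P ≈ 3.58×10²⁷ W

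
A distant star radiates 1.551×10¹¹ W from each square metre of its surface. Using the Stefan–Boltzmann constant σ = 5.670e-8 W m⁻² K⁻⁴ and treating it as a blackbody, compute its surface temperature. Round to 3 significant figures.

T ≈ 4.07×10⁴ K

I = σT⁴, so T = (I/σ)^(1/4) = (1.551×10¹¹/(5.670×10⁻⁸))^(1/4) = 4.07×10⁴ K.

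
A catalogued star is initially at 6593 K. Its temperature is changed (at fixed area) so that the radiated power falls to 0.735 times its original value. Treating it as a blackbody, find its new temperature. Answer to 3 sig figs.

P ∝ T⁴, so T₂/T₁ = (P₂/P₁)^(1/4) = (0.735)^(1/4) = 0.925917.
T₂ = 6593 × 0.925917 = 6.10×10³ K.

T₂ ≈ 6.10×10³ K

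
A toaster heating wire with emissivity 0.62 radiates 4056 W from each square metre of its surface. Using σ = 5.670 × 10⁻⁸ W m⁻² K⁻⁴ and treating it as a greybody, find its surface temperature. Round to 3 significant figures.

I = εσT⁴, so T = (I/εσ)^(1/4) = (4056/(0.62×5.670×10⁻⁸))^(1/4) = 583 K.

T ≈ 583 K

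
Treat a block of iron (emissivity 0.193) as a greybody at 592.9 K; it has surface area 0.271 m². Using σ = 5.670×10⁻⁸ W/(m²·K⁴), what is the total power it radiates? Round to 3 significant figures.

Area A = 0.271 m².
P = εσAT⁴ = 0.193 × 5.670×10⁻⁸ × 0.271 × (592.9)⁴ = 366 W.

P ≈ 366 W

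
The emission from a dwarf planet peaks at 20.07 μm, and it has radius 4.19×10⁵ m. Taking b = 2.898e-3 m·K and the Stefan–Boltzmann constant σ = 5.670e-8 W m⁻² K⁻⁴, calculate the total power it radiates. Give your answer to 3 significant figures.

P ≈ 5.44×10¹³ W

Wien's law: T = b/λ_max = 2.898×10⁻³/2.007×10⁻⁵ = 144.395 K.
Surface area A = 4πR² = 4π(4.19×10⁵ m)² = 2.20616×10¹² m².
Then P = σAT⁴ = 5.670×10⁻⁸×2.20616×10¹²×(144.395)⁴ = 5.44×10¹³ W.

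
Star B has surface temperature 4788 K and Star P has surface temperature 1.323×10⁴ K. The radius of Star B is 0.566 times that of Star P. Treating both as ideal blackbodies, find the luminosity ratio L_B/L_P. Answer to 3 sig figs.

L ∝ R²T⁴, so L_B/L_P = (R_B/R_P)²(T_B/T_P)⁴ = (0.566)² × (4788/1.323×10⁴)⁴ = 0.320356 × 0.0171545 = 5.50×10⁻³.

L_B/L_P ≈ 5.50×10⁻³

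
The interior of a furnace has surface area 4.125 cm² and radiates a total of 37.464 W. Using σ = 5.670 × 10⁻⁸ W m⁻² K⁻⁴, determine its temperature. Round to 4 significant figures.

T ≈ 1125 K

Area A = 4.125 cm² = 4.125×10⁻⁴ m².
P = σAT⁴ ⇒ T = (P/(σA))^(1/4) = (37.464/(5.670×10⁻⁸×4.125×10⁻⁴))^(1/4) = 1125 K.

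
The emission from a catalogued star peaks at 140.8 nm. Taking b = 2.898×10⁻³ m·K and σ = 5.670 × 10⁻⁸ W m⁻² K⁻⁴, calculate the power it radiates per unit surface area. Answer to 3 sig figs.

I ≈ 1.02×10¹⁰ W/m²

Wien's law: T = b/λ_max = 2.898×10⁻³/1.408×10⁻⁷ = 20582.4 K.
Then I = σT⁴ = 5.670×10⁻⁸×(20582.4)⁴ = 1.02×10¹⁰ W/m².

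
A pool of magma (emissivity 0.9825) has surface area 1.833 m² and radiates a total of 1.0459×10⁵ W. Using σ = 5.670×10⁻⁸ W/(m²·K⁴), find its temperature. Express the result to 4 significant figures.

Area A = 1.833 m².
P = εσAT⁴ ⇒ T = (P/(εσA))^(1/4) = (1.0459×10⁵/(0.9825×5.670×10⁻⁸×1.833))^(1/4) = 1006 K.

T ≈ 1006 K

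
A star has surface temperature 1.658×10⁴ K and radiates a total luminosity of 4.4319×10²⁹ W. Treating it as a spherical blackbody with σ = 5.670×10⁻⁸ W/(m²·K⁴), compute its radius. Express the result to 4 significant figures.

R ≈ 2.869×10⁹ m

L = 4πR²σT⁴ ⇒ R = √(L/(4πσT⁴)).
σT⁴ = 4.28471×10⁹ W/m², so R = √(4.4319×10²⁹/(4π×4.28471×10⁹)) = 2.869×10⁹ m.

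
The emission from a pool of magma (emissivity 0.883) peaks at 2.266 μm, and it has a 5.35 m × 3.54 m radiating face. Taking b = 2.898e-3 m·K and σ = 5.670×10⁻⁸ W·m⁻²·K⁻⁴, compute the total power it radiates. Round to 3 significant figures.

P ≈ 2.54×10⁶ W

Wien's law: T = b/λ_max = 2.898×10⁻³/2.266×10⁻⁶ = 1278.91 K.
Area A = 5.35 × 3.54 = 18.939 m².
Then P = εσAT⁴ = 0.883×5.670×10⁻⁸×18.939×(1278.91)⁴ = 2.54×10⁶ W.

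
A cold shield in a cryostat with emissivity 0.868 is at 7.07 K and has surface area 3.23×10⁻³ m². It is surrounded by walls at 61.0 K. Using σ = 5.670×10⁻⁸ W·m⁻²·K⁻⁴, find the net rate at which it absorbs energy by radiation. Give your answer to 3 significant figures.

Net gain ≈ 2.20×10⁻³ W

Area A = 3.23×10⁻³ m².
Net radiated power P_net = εσA(T⁴ − T₀⁴) = 0.868×5.670×10⁻⁸×3.23×10⁻³×(7.07⁴ − 61.0⁴).
T⁴ − T₀⁴ = 2498.49 − 1.38458×10⁷ = -1.38433×10⁷ K⁴, so P_net = -2.20×10⁻³ W — negative, meaning a net gain of 2.20×10⁻³ W.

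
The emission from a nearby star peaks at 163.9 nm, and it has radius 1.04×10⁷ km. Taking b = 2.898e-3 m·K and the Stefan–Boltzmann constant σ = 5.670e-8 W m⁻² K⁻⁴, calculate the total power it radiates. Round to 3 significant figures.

P ≈ 7.53×10³⁰ W

Wien's law: T = b/λ_max = 2.898×10⁻³/1.639×10⁻⁷ = 17681.5 K.
Surface area A = 4πR² = 4π(1.04×10¹⁰ m)² = 1.35918×10²¹ m².
Then P = σAT⁴ = 5.670×10⁻⁸×1.35918×10²¹×(17681.5)⁴ = 7.53×10³⁰ W.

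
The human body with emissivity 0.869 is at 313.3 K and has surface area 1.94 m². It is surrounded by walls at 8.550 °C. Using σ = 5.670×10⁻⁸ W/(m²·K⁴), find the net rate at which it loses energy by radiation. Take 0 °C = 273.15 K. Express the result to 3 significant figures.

Surroundings: T = 8.550 °C + 273.15 = 281.700 K.
Area A = 1.94 m².
Net radiated power P_net = εσA(T⁴ − T₀⁴) = 0.869×5.670×10⁻⁸×1.94×(313.3⁴ − 281.700⁴).
T⁴ − T₀⁴ = 9.63478×10⁹ − 6.29720×10⁹ = 3.33758×10⁹ K⁴, so P_net = 319 W.

Net loss ≈ 319 W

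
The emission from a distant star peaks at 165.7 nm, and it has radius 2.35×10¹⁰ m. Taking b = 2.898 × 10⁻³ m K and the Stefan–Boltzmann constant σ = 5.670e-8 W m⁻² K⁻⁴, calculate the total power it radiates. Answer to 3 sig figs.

P ≈ 3.68×10³¹ W

Wien's law: T = b/λ_max = 2.898×10⁻³/1.657×10⁻⁷ = 17489.4 K.
Surface area A = 4πR² = 4π(2.35×10¹⁰ m)² = 6.93978×10²¹ m².
Then P = σAT⁴ = 5.670×10⁻⁸×6.93978×10²¹×(17489.4)⁴ = 3.68×10³¹ W.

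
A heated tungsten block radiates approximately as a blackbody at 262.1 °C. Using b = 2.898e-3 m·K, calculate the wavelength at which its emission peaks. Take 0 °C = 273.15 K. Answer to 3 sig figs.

T = 262.1 °C + 273.15 = 535.25 K.
Wien's displacement law: λ_max = b/T = (2.898×10⁻³ m·K)/(535.25 K) = 5.414×10⁻⁶ m.
That is 5.41 μm, in the infrared range.

λ_max ≈ 5.41 μm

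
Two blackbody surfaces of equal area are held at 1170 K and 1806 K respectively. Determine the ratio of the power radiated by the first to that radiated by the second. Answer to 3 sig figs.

With equal areas, P₁/P₂ = (T₁/T₂)⁴ = (1170/1806)⁴ = 0.176.

P₁/P₂ ≈ 0.176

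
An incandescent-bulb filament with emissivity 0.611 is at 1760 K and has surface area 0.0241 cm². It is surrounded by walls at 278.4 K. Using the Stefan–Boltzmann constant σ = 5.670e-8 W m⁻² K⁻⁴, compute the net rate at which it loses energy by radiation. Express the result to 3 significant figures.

Net loss ≈ 0.801 W

Area A = 0.0241 cm² = 2.41×10⁻⁶ m².
Net radiated power P_net = εσA(T⁴ − T₀⁴) = 0.611×5.670×10⁻⁸×2.41×10⁻⁶×(1760⁴ − 278.4⁴).
T⁴ − T₀⁴ = 9.59513×10¹² − 6.00727×10⁹ = 9.58912×10¹² K⁴, so P_net = 0.801 W.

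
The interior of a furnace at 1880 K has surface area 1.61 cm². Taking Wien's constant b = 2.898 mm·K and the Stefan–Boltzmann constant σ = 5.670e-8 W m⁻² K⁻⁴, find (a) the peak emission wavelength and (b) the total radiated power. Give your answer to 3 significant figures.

(a) λ_max = b/T = 2.898×10⁻³/1880 = 1.541×10⁻⁶ m = 1.54×10³ nm.
Area A = 1.61 cm² = 1.61×10⁻⁴ m².
(b) P = σAT⁴ = 5.670×10⁻⁸×1.61×10⁻⁴×(1880)⁴ = 114 W.

λ_max ≈ 1.54×10³ nm; P ≈ 114 W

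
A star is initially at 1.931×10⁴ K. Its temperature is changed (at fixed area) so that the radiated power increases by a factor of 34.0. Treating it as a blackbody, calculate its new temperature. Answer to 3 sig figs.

T₂ ≈ 4.66×10⁴ K

P ∝ T⁴, so T₂/T₁ = (P₂/P₁)^(1/4) = (34.0)^(1/4) = 2.41474.
T₂ = 1.931×10⁴ × 2.41474 = 4.66×10⁴ K.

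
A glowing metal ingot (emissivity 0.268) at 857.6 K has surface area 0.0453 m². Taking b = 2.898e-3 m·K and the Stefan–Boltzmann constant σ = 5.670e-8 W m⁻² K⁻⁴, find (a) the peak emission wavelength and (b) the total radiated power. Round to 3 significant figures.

λ_max ≈ 3.38 μm; P ≈ 372 W

(a) λ_max = b/T = 2.898×10⁻³/857.6 = 3.379×10⁻⁶ m = 3.38 μm.
Area A = 0.0453 m².
(b) P = εσAT⁴ = 0.268×5.670×10⁻⁸×0.0453×(857.6)⁴ = 372 W.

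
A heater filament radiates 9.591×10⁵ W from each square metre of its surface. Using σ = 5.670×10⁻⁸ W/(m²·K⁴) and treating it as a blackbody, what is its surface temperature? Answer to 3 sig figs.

I = σT⁴, so T = (I/σ)^(1/4) = (9.591×10⁵/(5.670×10⁻⁸))^(1/4) = 2.03×10³ K.

T ≈ 2.03×10³ K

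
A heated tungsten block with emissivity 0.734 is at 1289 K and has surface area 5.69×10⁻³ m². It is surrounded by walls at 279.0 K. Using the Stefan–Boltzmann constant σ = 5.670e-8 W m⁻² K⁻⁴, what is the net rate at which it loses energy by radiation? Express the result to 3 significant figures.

Area A = 5.69×10⁻³ m².
Net radiated power P_net = εσA(T⁴ − T₀⁴) = 0.734×5.670×10⁻⁸×5.69×10⁻³×(1289⁴ − 279.0⁴).
T⁴ − T₀⁴ = 2.76065×10¹² − 6.05922×10⁹ = 2.75459×10¹² K⁴, so P_net = 652 W.

Net loss ≈ 652 W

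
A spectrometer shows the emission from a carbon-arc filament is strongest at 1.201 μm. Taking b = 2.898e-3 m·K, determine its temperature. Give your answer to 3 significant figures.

Wien's law gives T = b/λ_max = (2.898×10⁻³ m·K)/(1.201×10⁻⁶ m) = 2.41×10³ K.

T ≈ 2.41×10³ K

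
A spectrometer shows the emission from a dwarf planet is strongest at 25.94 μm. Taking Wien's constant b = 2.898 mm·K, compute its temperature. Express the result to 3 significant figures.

Wien's law gives T = b/λ_max = (2.898×10⁻³ m·K)/(2.594×10⁻⁵ m) = 112 K.

T ≈ 112 K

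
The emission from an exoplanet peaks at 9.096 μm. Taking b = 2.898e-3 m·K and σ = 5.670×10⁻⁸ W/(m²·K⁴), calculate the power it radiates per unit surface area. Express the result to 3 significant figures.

I ≈ 584 W/m²

Wien's law: T = b/λ_max = 2.898×10⁻³/9.096×10⁻⁶ = 318.602 K.
Then I = σT⁴ = 5.670×10⁻⁸×(318.602)⁴ = 584 W/m².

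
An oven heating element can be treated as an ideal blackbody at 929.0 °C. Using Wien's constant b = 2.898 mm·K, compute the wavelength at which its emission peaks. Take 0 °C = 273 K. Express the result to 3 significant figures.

T = 929.0 °C + 273 = 1202.0 K.
Wien's displacement law: λ_max = b/T = (2.898×10⁻³ m·K)/(1202.0 K) = 2.411×10⁻⁶ m.
That is 2.41 μm, in the infrared range.

λ_max ≈ 2.41 μm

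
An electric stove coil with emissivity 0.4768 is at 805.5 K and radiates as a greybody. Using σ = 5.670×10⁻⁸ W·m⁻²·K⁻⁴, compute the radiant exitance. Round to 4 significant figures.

Stefan–Boltzmann: I = εσT⁴ = 0.4768 × 5.670×10⁻⁸ × (805.5)⁴ = 1.138×10⁴ W/m².

I ≈ 1.138×10⁴ W/m²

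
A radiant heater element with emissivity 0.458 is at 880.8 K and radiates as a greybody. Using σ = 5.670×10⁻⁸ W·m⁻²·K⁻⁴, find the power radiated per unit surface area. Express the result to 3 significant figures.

Stefan–Boltzmann: I = εσT⁴ = 0.458 × 5.670×10⁻⁸ × (880.8)⁴ = 1.56×10⁴ W/m².

I ≈ 1.56×10⁴ W/m²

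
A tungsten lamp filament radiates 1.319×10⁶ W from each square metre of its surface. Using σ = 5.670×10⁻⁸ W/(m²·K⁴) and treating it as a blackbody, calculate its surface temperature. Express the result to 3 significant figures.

T ≈ 2.20×10³ K

I = σT⁴, so T = (I/σ)^(1/4) = (1.319×10⁶/(5.670×10⁻⁸))^(1/4) = 2.20×10³ K.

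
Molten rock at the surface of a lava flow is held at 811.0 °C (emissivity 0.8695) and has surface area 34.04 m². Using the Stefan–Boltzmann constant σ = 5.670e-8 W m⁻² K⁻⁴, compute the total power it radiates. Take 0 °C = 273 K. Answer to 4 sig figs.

T = 811.0 °C + 273 = 1084.0 K.
Area A = 34.04 m².
P = εσAT⁴ = 0.8695 × 5.670×10⁻⁸ × 34.04 × (1084.0)⁴ = 2.317×10⁶ W.

P ≈ 2.317×10⁶ W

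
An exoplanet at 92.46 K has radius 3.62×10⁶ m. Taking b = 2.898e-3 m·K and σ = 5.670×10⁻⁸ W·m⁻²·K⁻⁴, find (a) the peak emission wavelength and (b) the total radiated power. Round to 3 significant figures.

λ_max ≈ 31.3 μm; P ≈ 6.82×10¹⁴ W

(a) λ_max = b/T = 2.898×10⁻³/92.46 = 3.134×10⁻⁵ m = 31.3 μm.
Surface area A = 4πR² = 4π(3.62×10⁶ m)² = 1.64675×10¹⁴ m².
(b) P = σAT⁴ = 5.670×10⁻⁸×1.64675×10¹⁴×(92.46)⁴ = 6.82×10¹⁴ W.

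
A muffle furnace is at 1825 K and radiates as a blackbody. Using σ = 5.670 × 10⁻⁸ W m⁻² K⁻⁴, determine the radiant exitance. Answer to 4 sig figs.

I ≈ 6.290×10⁵ W/m²

Stefan–Boltzmann: I = σT⁴ = 5.670×10⁻⁸ × (1825)⁴ = 6.290×10⁵ W/m².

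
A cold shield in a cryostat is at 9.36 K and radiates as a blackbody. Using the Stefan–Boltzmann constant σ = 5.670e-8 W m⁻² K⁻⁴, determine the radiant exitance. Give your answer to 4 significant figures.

I ≈ 4.352×10⁻⁴ W/m²

Stefan–Boltzmann: I = σT⁴ = 5.670×10⁻⁸ × (9.36)⁴ = 4.352×10⁻⁴ W/m².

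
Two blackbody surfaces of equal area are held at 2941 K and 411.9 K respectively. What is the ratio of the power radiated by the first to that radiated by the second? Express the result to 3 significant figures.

P₁/P₂ ≈ 2.60×10³

With equal areas, P₁/P₂ = (T₁/T₂)⁴ = (2941/411.9)⁴ = 2.60×10³.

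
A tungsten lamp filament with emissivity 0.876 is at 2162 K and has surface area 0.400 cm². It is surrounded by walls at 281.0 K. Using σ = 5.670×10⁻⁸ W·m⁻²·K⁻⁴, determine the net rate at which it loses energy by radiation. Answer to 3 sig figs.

Area A = 0.400 cm² = 4.00×10⁻⁵ m².
Net radiated power P_net = εσA(T⁴ − T₀⁴) = 0.876×5.670×10⁻⁸×4.00×10⁻⁵×(2162⁴ − 281.0⁴).
T⁴ − T₀⁴ = 2.18486×10¹³ − 6.23484×10⁹ = 2.18424×10¹³ K⁴, so P_net = 43.4 W.

Net loss ≈ 43.4 W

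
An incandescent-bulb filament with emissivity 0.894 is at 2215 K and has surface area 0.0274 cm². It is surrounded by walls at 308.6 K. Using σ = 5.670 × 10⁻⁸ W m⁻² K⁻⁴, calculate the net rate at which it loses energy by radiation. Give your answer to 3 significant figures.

Net loss ≈ 3.34 W

Area A = 0.0274 cm² = 2.74×10⁻⁶ m².
Net radiated power P_net = εσA(T⁴ − T₀⁴) = 0.894×5.670×10⁻⁸×2.74×10⁻⁶×(2215⁴ − 308.6⁴).
T⁴ − T₀⁴ = 2.40710×10¹³ − 9.06951×10⁹ = 2.40619×10¹³ K⁴, so P_net = 3.34 W.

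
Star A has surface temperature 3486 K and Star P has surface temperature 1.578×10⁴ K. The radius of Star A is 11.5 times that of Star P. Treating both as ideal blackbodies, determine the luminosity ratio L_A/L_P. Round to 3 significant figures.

L_A/L_P ≈ 0.315

L ∝ R²T⁴, so L_A/L_P = (R_A/R_P)²(T_A/T_P)⁴ = (11.5)² × (3486/1.578×10⁴)⁴ = 132.25 × 2.38167×10⁻³ = 0.315.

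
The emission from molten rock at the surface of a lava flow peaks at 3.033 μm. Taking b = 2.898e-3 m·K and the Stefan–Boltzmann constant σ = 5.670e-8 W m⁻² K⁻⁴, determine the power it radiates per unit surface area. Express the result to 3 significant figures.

Wien's law: T = b/λ_max = 2.898×10⁻³/3.033×10⁻⁶ = 955.490 K.
Then I = σT⁴ = 5.670×10⁻⁸×(955.490)⁴ = 4.73×10⁴ W/m².

I ≈ 4.73×10⁴ W/m²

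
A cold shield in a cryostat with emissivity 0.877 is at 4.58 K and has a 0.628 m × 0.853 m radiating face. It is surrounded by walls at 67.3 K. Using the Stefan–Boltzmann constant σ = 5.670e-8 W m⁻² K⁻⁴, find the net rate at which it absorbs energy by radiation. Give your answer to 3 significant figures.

Net gain ≈ 0.546 W

Area A = 0.628 × 0.853 = 0.535684 m².
Net radiated power P_net = εσA(T⁴ − T₀⁴) = 0.877×5.670×10⁻⁸×0.535684×(4.58⁴ − 67.3⁴).
T⁴ − T₀⁴ = 440.009 − 2.05145×10⁷ = -2.05141×10⁷ K⁴, so P_net = -0.546 W — negative, meaning a net gain of 0.546 W.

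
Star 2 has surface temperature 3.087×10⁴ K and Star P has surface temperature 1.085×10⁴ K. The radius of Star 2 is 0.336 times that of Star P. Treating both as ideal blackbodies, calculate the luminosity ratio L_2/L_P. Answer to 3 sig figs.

L ∝ R²T⁴, so L_2/L_P = (R_2/R_P)²(T_2/T_P)⁴ = (0.336)² × (3.087×10⁴/1.085×10⁴)⁴ = 0.112896 × 65.5281 = 7.40.

L_2/L_P ≈ 7.40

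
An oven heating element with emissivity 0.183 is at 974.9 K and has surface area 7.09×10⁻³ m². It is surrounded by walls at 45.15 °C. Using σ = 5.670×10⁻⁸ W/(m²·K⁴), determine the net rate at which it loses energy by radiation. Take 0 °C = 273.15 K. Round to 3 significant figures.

Net loss ≈ 65.7 W

Surroundings: T = 45.15 °C + 273.15 = 318.30 K.
Area A = 7.09×10⁻³ m².
Net radiated power P_net = εσA(T⁴ − T₀⁴) = 0.183×5.670×10⁻⁸×7.09×10⁻³×(974.9⁴ − 318.30⁴).
T⁴ − T₀⁴ = 9.03317×10¹¹ − 1.02647×10¹⁰ = 8.93052×10¹¹ K⁴, so P_net = 65.7 W.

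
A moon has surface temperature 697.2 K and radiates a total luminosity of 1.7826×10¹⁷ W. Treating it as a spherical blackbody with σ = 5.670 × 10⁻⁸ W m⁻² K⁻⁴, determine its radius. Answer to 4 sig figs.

R ≈ 1.029×10⁶ m

L = 4πR²σT⁴ ⇒ R = √(L/(4πσT⁴)).
σT⁴ = 13397.2 W/m², so R = √(1.7826×10¹⁷/(4π×13397.2)) = 1.029×10⁶ m.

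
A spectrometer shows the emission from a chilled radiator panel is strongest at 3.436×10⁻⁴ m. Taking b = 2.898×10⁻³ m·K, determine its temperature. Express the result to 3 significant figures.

Wien's law gives T = b/λ_max = (2.898×10⁻³ m·K)/(3.436×10⁻⁴ m) = 8.43 K.

T ≈ 8.43 K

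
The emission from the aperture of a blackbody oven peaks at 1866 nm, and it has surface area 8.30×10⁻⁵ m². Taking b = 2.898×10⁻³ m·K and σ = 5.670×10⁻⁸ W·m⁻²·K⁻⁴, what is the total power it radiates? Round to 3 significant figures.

Wien's law: T = b/λ_max = 2.898×10⁻³/1.866×10⁻⁶ = 1553.05 K.
Area A = 8.30×10⁻⁵ m².
Then P = σAT⁴ = 5.670×10⁻⁸×8.30×10⁻⁵×(1553.05)⁴ = 27.4 W.

P ≈ 27.4 W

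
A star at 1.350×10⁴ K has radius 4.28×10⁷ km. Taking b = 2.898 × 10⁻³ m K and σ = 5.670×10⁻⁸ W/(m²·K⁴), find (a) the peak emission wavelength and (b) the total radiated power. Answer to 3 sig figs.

(a) λ_max = b/T = 2.898×10⁻³/1.350×10⁴ = 2.147×10⁻⁷ m = 215 nm.
Surface area A = 4πR² = 4π(4.28×10¹⁰ m)² = 2.30196×10²² m².
(b) P = σAT⁴ = 5.670×10⁻⁸×2.30196×10²²×(1.350×10⁴)⁴ = 4.34×10³¹ W.

λ_max ≈ 215 nm; P ≈ 4.34×10³¹ W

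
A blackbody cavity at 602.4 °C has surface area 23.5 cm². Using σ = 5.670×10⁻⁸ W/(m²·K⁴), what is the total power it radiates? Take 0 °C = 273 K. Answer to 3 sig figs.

T = 602.4 °C + 273 = 875.4 K.
Area A = 23.5 cm² = 2.35×10⁻³ m².
P = σAT⁴ = 5.670×10⁻⁸ × 2.35×10⁻³ × (875.4)⁴ = 78.2 W.

P ≈ 78.2 W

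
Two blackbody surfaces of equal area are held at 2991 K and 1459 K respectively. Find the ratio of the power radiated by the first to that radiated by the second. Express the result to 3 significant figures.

With equal areas, P₁/P₂ = (T₁/T₂)⁴ = (2991/1459)⁴ = 17.7.

P₁/P₂ ≈ 17.7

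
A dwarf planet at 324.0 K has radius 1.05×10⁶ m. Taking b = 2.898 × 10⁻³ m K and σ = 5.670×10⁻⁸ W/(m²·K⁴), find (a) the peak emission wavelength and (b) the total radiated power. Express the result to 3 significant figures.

(a) λ_max = b/T = 2.898×10⁻³/324.0 = 8.944×10⁻⁶ m = 8.94 μm.
Surface area A = 4πR² = 4π(1.05×10⁶ m)² = 1.38544×10¹³ m².
(b) P = σAT⁴ = 5.670×10⁻⁸×1.38544×10¹³×(324.0)⁴ = 8.66×10¹⁵ W.

λ_max ≈ 8.94 μm; P ≈ 8.66×10¹⁵ W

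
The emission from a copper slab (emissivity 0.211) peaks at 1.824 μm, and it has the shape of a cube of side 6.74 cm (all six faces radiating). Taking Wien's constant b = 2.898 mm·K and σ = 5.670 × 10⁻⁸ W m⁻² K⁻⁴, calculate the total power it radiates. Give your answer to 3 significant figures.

Wien's law: T = b/λ_max = 2.898×10⁻³/1.824×10⁻⁶ = 1588.82 K.
Area A = 6s² = 6×(0.0674 m)² = 0.0272566 m².
Then P = εσAT⁴ = 0.211×5.670×10⁻⁸×0.0272566×(1588.82)⁴ = 2.08×10³ W.

P ≈ 2.08×10³ W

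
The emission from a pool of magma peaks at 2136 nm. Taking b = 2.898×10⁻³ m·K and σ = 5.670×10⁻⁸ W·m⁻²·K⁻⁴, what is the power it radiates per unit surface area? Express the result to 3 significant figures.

I ≈ 1.92×10⁵ W/m²

Wien's law: T = b/λ_max = 2.898×10⁻³/2.136×10⁻⁶ = 1356.74 K.
Then I = σT⁴ = 5.670×10⁻⁸×(1356.74)⁴ = 1.92×10⁵ W/m².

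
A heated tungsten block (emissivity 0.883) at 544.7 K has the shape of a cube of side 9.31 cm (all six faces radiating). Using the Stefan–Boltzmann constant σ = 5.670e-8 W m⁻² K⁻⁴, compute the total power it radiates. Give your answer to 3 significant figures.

Area A = 6s² = 6×(0.0931 m)² = 0.0520057 m².
P = εσAT⁴ = 0.883 × 5.670×10⁻⁸ × 0.0520057 × (544.7)⁴ = 229 W.

P ≈ 229 W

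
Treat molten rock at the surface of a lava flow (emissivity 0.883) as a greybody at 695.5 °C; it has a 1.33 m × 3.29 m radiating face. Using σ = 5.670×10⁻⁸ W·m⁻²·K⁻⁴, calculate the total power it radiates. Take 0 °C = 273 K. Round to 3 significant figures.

T = 695.5 °C + 273 = 968.5 K.
Area A = 1.33 × 3.29 = 4.3757 m².
P = εσAT⁴ = 0.883 × 5.670×10⁻⁸ × 4.3757 × (968.5)⁴ = 1.93×10⁵ W.

P ≈ 1.93×10⁵ W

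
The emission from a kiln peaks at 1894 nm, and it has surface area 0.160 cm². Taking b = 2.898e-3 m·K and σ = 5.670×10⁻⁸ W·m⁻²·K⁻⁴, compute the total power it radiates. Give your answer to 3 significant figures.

P ≈ 4.97 W

Wien's law: T = b/λ_max = 2.898×10⁻³/1.894×10⁻⁶ = 1530.10 K.
Area A = 0.160 cm² = 1.60×10⁻⁵ m².
Then P = σAT⁴ = 5.670×10⁻⁸×1.60×10⁻⁵×(1530.10)⁴ = 4.97 W.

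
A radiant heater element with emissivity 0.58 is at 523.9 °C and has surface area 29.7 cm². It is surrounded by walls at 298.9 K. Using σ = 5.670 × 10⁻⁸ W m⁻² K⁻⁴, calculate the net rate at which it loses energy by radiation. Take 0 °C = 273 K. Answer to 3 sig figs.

Net loss ≈ 38.6 W

T = 523.9 °C + 273 = 796.9 K.
Area A = 29.7 cm² = 2.97×10⁻³ m².
Net radiated power P_net = εσA(T⁴ − T₀⁴) = 0.58×5.670×10⁻⁸×2.97×10⁻³×(796.9⁴ − 298.9⁴).
T⁴ − T₀⁴ = 4.03288×10¹¹ − 7.98185×10⁹ = 3.95306×10¹¹ K⁴, so P_net = 38.6 W.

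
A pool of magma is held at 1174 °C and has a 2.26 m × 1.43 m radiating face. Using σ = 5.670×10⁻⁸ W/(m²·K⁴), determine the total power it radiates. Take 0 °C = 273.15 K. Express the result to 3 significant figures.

P ≈ 8.04×10⁵ W

T = 1174 °C + 273.15 = 1447.15 K.
Area A = 2.26 × 1.43 = 3.2318 m².
P = σAT⁴ = 5.670×10⁻⁸ × 3.2318 × (1447.15)⁴ = 8.04×10⁵ W.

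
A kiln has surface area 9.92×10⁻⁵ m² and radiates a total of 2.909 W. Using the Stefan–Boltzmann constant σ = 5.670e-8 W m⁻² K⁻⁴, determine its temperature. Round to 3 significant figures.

T ≈ 848 K

Area A = 9.92×10⁻⁵ m².
P = σAT⁴ ⇒ T = (P/(σA))^(1/4) = (2.909/(5.670×10⁻⁸×9.92×10⁻⁵))^(1/4) = 848 K.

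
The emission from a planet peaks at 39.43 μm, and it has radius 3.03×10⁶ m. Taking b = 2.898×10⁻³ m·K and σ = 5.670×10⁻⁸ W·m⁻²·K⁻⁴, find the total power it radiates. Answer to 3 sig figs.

Wien's law: T = b/λ_max = 2.898×10⁻³/3.943×10⁻⁵ = 73.4973 K.
Surface area A = 4πR² = 4π(3.03×10⁶ m)² = 1.15371×10¹⁴ m².
Then P = σAT⁴ = 5.670×10⁻⁸×1.15371×10¹⁴×(73.4973)⁴ = 1.91×10¹⁴ W.

P ≈ 1.91×10¹⁴ W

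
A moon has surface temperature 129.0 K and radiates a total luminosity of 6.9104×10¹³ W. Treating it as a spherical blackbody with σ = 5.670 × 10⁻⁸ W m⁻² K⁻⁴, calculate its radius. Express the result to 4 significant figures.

R ≈ 5.918×10⁵ m

L = 4πR²σT⁴ ⇒ R = √(L/(4πσT⁴)).
σT⁴ = 15.7015 W/m², so R = √(6.9104×10¹³/(4π×15.7015)) = 5.918×10⁵ m.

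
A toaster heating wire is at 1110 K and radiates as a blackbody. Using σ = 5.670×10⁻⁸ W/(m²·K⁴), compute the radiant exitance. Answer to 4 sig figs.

Stefan–Boltzmann: I = σT⁴ = 5.670×10⁻⁸ × (1110)⁴ = 8.607×10⁴ W/m².

I ≈ 8.607×10⁴ W/m²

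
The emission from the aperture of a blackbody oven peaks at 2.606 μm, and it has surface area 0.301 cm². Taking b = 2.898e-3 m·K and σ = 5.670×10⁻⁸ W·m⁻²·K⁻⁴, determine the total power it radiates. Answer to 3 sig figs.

P ≈ 2.61 W

Wien's law: T = b/λ_max = 2.898×10⁻³/2.606×10⁻⁶ = 1112.05 K.
Area A = 0.301 cm² = 3.01×10⁻⁵ m².
Then P = σAT⁴ = 5.670×10⁻⁸×3.01×10⁻⁵×(1112.05)⁴ = 2.61 W.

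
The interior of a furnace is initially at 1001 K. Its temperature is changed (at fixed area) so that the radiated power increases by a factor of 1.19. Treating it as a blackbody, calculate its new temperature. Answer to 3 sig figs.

T₂ ≈ 1.05×10³ K

P ∝ T⁴, so T₂/T₁ = (P₂/P₁)^(1/4) = (1.19)^(1/4) = 1.04445.
T₂ = 1001 × 1.04445 = 1.05×10³ K.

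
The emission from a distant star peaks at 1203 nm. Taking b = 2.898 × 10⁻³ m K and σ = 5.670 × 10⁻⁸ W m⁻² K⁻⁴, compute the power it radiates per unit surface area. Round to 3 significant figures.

Wien's law: T = b/λ_max = 2.898×10⁻³/1.203×10⁻⁶ = 2408.98 K.
Then I = σT⁴ = 5.670×10⁻⁸×(2408.98)⁴ = 1.91×10⁶ W/m².

I ≈ 1.91×10⁶ W/m²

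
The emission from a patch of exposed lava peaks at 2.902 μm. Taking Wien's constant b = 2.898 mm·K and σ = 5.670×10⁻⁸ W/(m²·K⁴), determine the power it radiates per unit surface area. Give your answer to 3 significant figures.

I ≈ 5.64×10⁴ W/m²

Wien's law: T = b/λ_max = 2.898×10⁻³/2.902×10⁻⁶ = 998.622 K.
Then I = σT⁴ = 5.670×10⁻⁸×(998.622)⁴ = 5.64×10⁴ W/m².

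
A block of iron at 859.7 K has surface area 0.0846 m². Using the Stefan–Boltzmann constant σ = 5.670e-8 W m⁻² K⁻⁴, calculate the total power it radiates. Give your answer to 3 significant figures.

P ≈ 2.62×10³ W

Area A = 0.0846 m².
P = σAT⁴ = 5.670×10⁻⁸ × 0.0846 × (859.7)⁴ = 2.62×10³ W.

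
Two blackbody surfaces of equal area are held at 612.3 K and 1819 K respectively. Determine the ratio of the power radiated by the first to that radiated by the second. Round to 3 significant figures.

P₁/P₂ ≈ 0.0128

With equal areas, P₁/P₂ = (T₁/T₂)⁴ = (612.3/1819)⁴ = 0.0128.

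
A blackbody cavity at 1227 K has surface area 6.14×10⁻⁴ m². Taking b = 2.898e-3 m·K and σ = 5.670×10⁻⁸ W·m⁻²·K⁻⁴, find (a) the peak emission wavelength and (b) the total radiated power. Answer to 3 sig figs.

λ_max ≈ 2.36 μm; P ≈ 78.9 W

(a) λ_max = b/T = 2.898×10⁻³/1227 = 2.362×10⁻⁶ m = 2.36 μm.
Area A = 6.14×10⁻⁴ m².
(b) P = σAT⁴ = 5.670×10⁻⁸×6.14×10⁻⁴×(1227)⁴ = 78.9 W.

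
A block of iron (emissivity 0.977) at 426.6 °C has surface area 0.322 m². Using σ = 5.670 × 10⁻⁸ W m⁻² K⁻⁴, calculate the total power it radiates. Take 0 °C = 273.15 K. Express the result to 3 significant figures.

P ≈ 4.28×10³ W

T = 426.6 °C + 273.15 = 699.75 K.
Area A = 0.322 m².
P = εσAT⁴ = 0.977 × 5.670×10⁻⁸ × 0.322 × (699.75)⁴ = 4.28×10³ W.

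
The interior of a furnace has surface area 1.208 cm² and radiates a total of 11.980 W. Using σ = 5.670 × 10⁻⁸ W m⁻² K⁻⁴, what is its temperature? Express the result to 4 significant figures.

T ≈ 1150 K

Area A = 1.208 cm² = 1.208×10⁻⁴ m².
P = σAT⁴ ⇒ T = (P/(σA))^(1/4) = (11.980/(5.670×10⁻⁸×1.208×10⁻⁴))^(1/4) = 1150 K.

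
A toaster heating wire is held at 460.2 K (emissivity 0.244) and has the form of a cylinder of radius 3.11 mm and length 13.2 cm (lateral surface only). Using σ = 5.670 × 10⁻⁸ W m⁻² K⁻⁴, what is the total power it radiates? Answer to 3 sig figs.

P ≈ 1.60 W

Lateral area A = 2πrL = 2π×3.11×10⁻³×0.132 = 2.57937×10⁻³ m².
P = εσAT⁴ = 0.244 × 5.670×10⁻⁸ × 2.57937×10⁻³ × (460.2)⁴ = 1.60 W.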